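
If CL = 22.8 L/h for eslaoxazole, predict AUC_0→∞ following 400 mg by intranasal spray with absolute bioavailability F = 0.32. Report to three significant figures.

AUC = 5.61 mg/L·h

AUC_0→∞ = F × Dose / CL
        = 0.32 × 400 / 22.8 = 5.61404 mg/L·h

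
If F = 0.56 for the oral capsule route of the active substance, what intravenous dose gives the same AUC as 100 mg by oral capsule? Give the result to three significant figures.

Systemic exposure from an extravascular dose = F × D_ev, so the equivalent IV dose is F × D_ev.
D_iv = F × D_ev = 0.56 × 100 = 56 mg

D_iv = 56.0 mg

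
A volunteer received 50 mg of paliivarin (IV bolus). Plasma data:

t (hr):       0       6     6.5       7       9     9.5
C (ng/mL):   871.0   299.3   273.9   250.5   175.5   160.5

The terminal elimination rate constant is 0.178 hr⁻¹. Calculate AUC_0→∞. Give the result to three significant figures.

Trapezoidal AUC_0→9.5:
  [0→6]: (871.0+299.3)/2 × 6 = 3510.9
  [6→6.5]: (299.3+273.9)/2 × 0.5 = 143.3
  [6.5→7]: (273.9+250.5)/2 × 0.5 = 131.1
  [7→9]: (250.5+175.5)/2 × 2 = 426.0
  [9→9.5]: (175.5+160.5)/2 × 0.5 = 84.0
  Sum = 4295.3 ng/mL·hr
Extrapolated tail: C_last / k_e = 160.5 / 0.178 = 901.685
AUC_0→∞ = 4295.3 + 901.685 = 5196.985 ng/mL·hr

AUC = 5200 ng/mL·hr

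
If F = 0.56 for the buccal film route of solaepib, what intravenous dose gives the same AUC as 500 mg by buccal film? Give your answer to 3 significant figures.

D_iv = 280 mg

Systemic exposure from an extravascular dose = F × D_ev, so the equivalent IV dose is F × D_ev.
D_iv = F × D_ev = 0.56 × 500 = 280 mg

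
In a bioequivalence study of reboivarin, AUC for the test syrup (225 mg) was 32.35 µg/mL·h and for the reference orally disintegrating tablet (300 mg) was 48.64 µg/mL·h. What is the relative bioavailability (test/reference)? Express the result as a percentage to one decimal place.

F_rel = (AUC_test/D_test) / (AUC_ref/D_ref)
      = (32.35/225) / (48.64/300)
      = 0.143778 / 0.162133 = 0.8868 = 88.68%

F_rel = 88.7%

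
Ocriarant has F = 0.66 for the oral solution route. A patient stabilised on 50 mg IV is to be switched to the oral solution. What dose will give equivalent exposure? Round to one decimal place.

For equal systemic exposure: F × D_ev = D_iv
D_ev = D_iv / F = 50 / 0.66 = 75.7576 mg

D_oral = 75.8 mg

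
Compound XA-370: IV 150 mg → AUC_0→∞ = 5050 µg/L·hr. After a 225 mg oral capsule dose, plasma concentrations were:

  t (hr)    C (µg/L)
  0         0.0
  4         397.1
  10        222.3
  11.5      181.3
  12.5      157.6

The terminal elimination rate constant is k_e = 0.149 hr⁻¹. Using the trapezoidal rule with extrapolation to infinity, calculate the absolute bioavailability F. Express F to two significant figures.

F = 0.55

Trapezoidal AUC_0→12.5 (oral capsule):
  [0→4]: (0.0+397.1)/2 × 4 = 794.2
  [4→10]: (397.1+222.3)/2 × 6 = 1858.2
  [10→11.5]: (222.3+181.3)/2 × 1.5 = 302.7
  [11.5→12.5]: (181.3+157.6)/2 × 1 = 169.45
  Sum = 3124.55 µg/L·hr
Tail: C_last/k_e = 157.6/0.149 = 1057.718
AUC_0→∞ (oral capsule) = 3124.55 + 1057.718 = 4182.268 µg/L·hr
F = (AUC_ev/D_ev)/(AUC_iv/D_iv) = (4182.268/225)/(5050/150) = 18.5879/33.6667 = 0.5521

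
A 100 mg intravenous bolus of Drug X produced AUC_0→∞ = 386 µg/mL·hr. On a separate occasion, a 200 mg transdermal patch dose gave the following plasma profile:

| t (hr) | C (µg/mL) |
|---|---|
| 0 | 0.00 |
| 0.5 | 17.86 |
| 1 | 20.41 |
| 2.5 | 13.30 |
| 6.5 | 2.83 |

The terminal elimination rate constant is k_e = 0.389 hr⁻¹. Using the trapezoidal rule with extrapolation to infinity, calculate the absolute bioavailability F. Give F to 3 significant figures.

Trapezoidal AUC_0→6.5 (transdermal patch):
  [0→0.5]: (0.00+17.86)/2 × 0.5 = 4.465
  [0.5→1]: (17.86+20.41)/2 × 0.5 = 9.5675
  [1→2.5]: (20.41+13.30)/2 × 1.5 = 25.2825
  [2.5→6.5]: (13.30+2.83)/2 × 4 = 32.26
  Sum = 71.575 µg/mL·hr
Tail: C_last/k_e = 2.83/0.389 = 7.275
AUC_0→∞ (transdermal patch) = 71.575 + 7.275 = 78.85 µg/mL·hr
F = (AUC_ev/D_ev)/(AUC_iv/D_iv) = (78.85/200)/(386/100) = 0.39425/3.86 = 0.1021

F = 0.102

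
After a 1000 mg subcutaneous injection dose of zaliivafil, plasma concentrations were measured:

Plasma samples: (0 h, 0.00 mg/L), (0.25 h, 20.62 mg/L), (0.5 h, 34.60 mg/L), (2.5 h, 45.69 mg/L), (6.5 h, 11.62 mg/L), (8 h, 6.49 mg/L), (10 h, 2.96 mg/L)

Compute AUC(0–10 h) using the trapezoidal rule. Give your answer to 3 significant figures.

AUC = 227 mg/L·h

Trapezoidal AUC_0→10:
  [0→0.25]: (0.00+20.62)/2 × 0.25 = 2.5775
  [0.25→0.5]: (20.62+34.60)/2 × 0.25 = 6.9025
  [0.5→2.5]: (34.60+45.69)/2 × 2 = 80.29
  [2.5→6.5]: (45.69+11.62)/2 × 4 = 114.62
  [6.5→8]: (11.62+6.49)/2 × 1.5 = 13.5825
  [8→10]: (6.49+2.96)/2 × 2 = 9.45
  Sum = 227.4225 mg/L·h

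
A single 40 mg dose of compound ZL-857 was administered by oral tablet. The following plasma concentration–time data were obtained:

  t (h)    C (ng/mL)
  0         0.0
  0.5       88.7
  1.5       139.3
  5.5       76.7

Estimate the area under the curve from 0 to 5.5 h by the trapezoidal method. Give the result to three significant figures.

Trapezoidal AUC_0→5.5:
  [0→0.5]: (0.0+88.7)/2 × 0.5 = 22.175
  [0.5→1.5]: (88.7+139.3)/2 × 1 = 114.0
  [1.5→5.5]: (139.3+76.7)/2 × 4 = 432.0
  Sum = 568.175 ng/mL·h

AUC = 568 ng/mL·h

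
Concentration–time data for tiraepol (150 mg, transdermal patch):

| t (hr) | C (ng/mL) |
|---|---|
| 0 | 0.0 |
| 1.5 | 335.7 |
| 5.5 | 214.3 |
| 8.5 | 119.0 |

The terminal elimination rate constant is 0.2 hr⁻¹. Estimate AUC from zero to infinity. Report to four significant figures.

Trapezoidal AUC_0→8.5:
  [0→1.5]: (0.0+335.7)/2 × 1.5 = 251.775
  [1.5→5.5]: (335.7+214.3)/2 × 4 = 1100.0
  [5.5→8.5]: (214.3+119.0)/2 × 3 = 499.95
  Sum = 1851.725 ng/mL·hr
Extrapolated tail: C_last / k_e = 119.0 / 0.2 = 595.000
AUC_0→∞ = 1851.725 + 595.000 = 2446.725 ng/mL·hr

AUC = 2447 ng/mL·hr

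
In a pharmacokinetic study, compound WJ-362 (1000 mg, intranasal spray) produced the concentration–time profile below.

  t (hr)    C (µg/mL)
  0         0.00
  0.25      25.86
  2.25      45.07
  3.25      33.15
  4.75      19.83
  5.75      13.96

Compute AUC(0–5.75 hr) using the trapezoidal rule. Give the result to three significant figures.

AUC = 170 µg/mL·hr

Trapezoidal AUC_0→5.75:
  [0→0.25]: (0.00+25.86)/2 × 0.25 = 3.2325
  [0.25→2.25]: (25.86+45.07)/2 × 2 = 70.93
  [2.25→3.25]: (45.07+33.15)/2 × 1 = 39.11
  [3.25→4.75]: (33.15+19.83)/2 × 1.5 = 39.735
  [4.75→5.75]: (19.83+13.96)/2 × 1 = 16.895
  Sum = 169.9025 µg/mL·hr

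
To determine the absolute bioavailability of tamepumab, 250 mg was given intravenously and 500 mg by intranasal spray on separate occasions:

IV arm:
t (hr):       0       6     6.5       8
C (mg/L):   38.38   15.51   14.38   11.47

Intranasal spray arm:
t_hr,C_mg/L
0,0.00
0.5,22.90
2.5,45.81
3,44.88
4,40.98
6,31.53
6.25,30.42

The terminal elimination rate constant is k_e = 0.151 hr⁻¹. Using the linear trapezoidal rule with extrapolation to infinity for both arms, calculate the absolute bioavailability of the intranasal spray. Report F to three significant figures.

Trapezoidal AUC_0→8 (IV):
  [0→6]: (38.38+15.51)/2 × 6 = 161.67
  [6→6.5]: (15.51+14.38)/2 × 0.5 = 7.4725
  [6.5→8]: (14.38+11.47)/2 × 1.5 = 19.3875
  Sum = 188.53 mg/L·hr
IV tail: 11.47/0.151 = 75.960; AUC_iv,0→∞ = 188.53 + 75.960 = 264.49 mg/L·hr
Trapezoidal AUC_0→6.25 (intranasal spray):
  [0→0.5]: (0.00+22.90)/2 × 0.5 = 5.725
  [0.5→2.5]: (22.90+45.81)/2 × 2 = 68.71
  [2.5→3]: (45.81+44.88)/2 × 0.5 = 22.6725
  [3→4]: (44.88+40.98)/2 × 1 = 42.93
  [4→6]: (40.98+31.53)/2 × 2 = 72.51
  [6→6.25]: (31.53+30.42)/2 × 0.25 = 7.74375
  Sum = 220.29125 mg/L·hr
intranasal spray tail: 30.42/0.151 = 201.457; AUC_ev,0→∞ = 220.29125 + 201.457 = 421.74825 mg/L·hr
F = (AUC_ev/D_ev)/(AUC_iv/D_iv) = (421.74825/500)/(264.49/250) = 0.8434965/1.05796 = 0.7973

F = 0.797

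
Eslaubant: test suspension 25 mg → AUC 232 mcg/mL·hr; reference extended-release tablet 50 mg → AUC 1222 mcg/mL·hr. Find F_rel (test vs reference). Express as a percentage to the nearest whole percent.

F_rel = (AUC_test/D_test) / (AUC_ref/D_ref)
      = (232/25) / (1222/50)
      = 9.28 / 24.44 = 0.3797 = 37.97%

F_rel = 38%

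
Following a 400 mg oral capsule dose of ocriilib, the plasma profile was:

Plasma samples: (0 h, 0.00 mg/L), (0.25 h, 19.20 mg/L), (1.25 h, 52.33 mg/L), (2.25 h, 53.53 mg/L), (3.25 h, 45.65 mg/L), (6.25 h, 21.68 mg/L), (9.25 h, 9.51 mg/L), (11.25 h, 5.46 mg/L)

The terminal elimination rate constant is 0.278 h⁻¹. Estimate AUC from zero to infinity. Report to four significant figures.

AUC = 323.1 mg/L·h

Trapezoidal AUC_0→11.25:
  [0→0.25]: (0.00+19.20)/2 × 0.25 = 2.4
  [0.25→1.25]: (19.20+52.33)/2 × 1 = 35.765
  [1.25→2.25]: (52.33+53.53)/2 × 1 = 52.93
  [2.25→3.25]: (53.53+45.65)/2 × 1 = 49.59
  [3.25→6.25]: (45.65+21.68)/2 × 3 = 100.995
  [6.25→9.25]: (21.68+9.51)/2 × 3 = 46.785
  [9.25→11.25]: (9.51+5.46)/2 × 2 = 14.97
  Sum = 303.435 mg/L·h
Extrapolated tail: C_last / k_e = 5.46 / 0.278 = 19.640
AUC_0→∞ = 303.435 + 19.640 = 323.075 mg/L·h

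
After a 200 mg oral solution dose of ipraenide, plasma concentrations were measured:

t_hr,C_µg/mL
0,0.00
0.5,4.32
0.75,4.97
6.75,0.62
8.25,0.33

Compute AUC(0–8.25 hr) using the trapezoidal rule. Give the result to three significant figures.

AUC = 19.7 µg/mL·hr

Trapezoidal AUC_0→8.25:
  [0→0.5]: (0.00+4.32)/2 × 0.5 = 1.08
  [0.5→0.75]: (4.32+4.97)/2 × 0.25 = 1.16125
  [0.75→6.75]: (4.97+0.62)/2 × 6 = 16.77
  [6.75→8.25]: (0.62+0.33)/2 × 1.5 = 0.7125
  Sum = 19.72375 µg/mL·hr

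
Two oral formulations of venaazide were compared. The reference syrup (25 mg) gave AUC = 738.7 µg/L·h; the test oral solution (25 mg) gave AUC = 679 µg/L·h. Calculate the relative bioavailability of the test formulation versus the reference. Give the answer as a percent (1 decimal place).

F_rel = 91.9%

F_rel = (AUC_test/D_test) / (AUC_ref/D_ref)
      = (679/25) / (738.7/25)
      = 27.16 / 29.548 = 0.9192 = 91.92%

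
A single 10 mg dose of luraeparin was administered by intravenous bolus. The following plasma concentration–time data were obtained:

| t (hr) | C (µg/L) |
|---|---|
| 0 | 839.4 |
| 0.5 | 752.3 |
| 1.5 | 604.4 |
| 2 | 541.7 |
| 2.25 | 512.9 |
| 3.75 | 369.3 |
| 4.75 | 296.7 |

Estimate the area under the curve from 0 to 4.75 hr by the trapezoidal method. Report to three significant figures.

AUC = 2490 µg/L·hr

Trapezoidal AUC_0→4.75:
  [0→0.5]: (839.4+752.3)/2 × 0.5 = 397.925
  [0.5→1.5]: (752.3+604.4)/2 × 1 = 678.35
  [1.5→2]: (604.4+541.7)/2 × 0.5 = 286.525
  [2→2.25]: (541.7+512.9)/2 × 0.25 = 131.825
  [2.25→3.75]: (512.9+369.3)/2 × 1.5 = 661.65
  [3.75→4.75]: (369.3+296.7)/2 × 1 = 333.0
  Sum = 2489.275 µg/L·hr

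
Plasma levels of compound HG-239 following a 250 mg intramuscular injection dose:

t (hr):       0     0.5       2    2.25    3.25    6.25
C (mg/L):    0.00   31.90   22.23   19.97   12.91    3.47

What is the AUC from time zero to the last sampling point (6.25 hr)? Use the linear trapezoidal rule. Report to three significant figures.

AUC = 94.9 mg/L·hr

Trapezoidal AUC_0→6.25:
  [0→0.5]: (0.00+31.90)/2 × 0.5 = 7.975
  [0.5→2]: (31.90+22.23)/2 × 1.5 = 40.5975
  [2→2.25]: (22.23+19.97)/2 × 0.25 = 5.275
  [2.25→3.25]: (19.97+12.91)/2 × 1 = 16.44
  [3.25→6.25]: (12.91+3.47)/2 × 3 = 24.57
  Sum = 94.8575 mg/L·hr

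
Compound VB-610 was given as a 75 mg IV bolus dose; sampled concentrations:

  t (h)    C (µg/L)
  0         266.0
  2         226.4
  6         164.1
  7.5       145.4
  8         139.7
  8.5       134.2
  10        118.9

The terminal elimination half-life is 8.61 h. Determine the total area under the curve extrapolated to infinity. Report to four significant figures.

Trapezoidal AUC_0→10:
  [0→2]: (266.0+226.4)/2 × 2 = 492.4
  [2→6]: (226.4+164.1)/2 × 4 = 781.0
  [6→7.5]: (164.1+145.4)/2 × 1.5 = 232.125
  [7.5→8]: (145.4+139.7)/2 × 0.5 = 71.275
  [8→8.5]: (139.7+134.2)/2 × 0.5 = 68.475
  [8.5→10]: (134.2+118.9)/2 × 1.5 = 189.825
  Sum = 1835.1 µg/L·h
k_e = ln2 / t½ = 0.693147 / 8.61 = 0.0805 h^-1
Extrapolated tail: C_last / k_e = 118.9 / 0.0805 = 1477.019
AUC_0→∞ = 1835.1 + 1477.019 = 3312.119 µg/L·h

AUC = 3312 µg/L·h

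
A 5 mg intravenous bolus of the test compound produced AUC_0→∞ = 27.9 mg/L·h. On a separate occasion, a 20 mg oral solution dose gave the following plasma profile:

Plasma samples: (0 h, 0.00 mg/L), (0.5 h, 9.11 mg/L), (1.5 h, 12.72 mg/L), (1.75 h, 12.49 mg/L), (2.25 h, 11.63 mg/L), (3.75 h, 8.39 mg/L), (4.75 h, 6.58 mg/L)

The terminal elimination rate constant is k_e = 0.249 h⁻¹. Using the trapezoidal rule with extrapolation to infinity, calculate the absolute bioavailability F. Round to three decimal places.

Trapezoidal AUC_0→4.75 (oral solution):
  [0→0.5]: (0.00+9.11)/2 × 0.5 = 2.2775
  [0.5→1.5]: (9.11+12.72)/2 × 1 = 10.915
  [1.5→1.75]: (12.72+12.49)/2 × 0.25 = 3.15125
  [1.75→2.25]: (12.49+11.63)/2 × 0.5 = 6.03
  [2.25→3.75]: (11.63+8.39)/2 × 1.5 = 15.015
  [3.75→4.75]: (8.39+6.58)/2 × 1 = 7.485
  Sum = 44.87375 mg/L·h
Tail: C_last/k_e = 6.58/0.249 = 26.426
AUC_0→∞ (oral solution) = 44.87375 + 26.426 = 71.29975 mg/L·h
F = (AUC_ev/D_ev)/(AUC_iv/D_iv) = (71.29975/20)/(27.9/5) = 3.5649875/5.58 = 0.6389

F = 0.639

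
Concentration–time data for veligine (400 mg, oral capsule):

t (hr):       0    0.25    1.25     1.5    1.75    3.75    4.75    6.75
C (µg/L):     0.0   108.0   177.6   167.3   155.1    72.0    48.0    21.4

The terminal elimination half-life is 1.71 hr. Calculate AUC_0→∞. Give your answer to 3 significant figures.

AUC = 649 µg/L·hr

Trapezoidal AUC_0→6.75:
  [0→0.25]: (0.0+108.0)/2 × 0.25 = 13.5
  [0.25→1.25]: (108.0+177.6)/2 × 1 = 142.8
  [1.25→1.5]: (177.6+167.3)/2 × 0.25 = 43.1125
  [1.5→1.75]: (167.3+155.1)/2 × 0.25 = 40.3
  [1.75→3.75]: (155.1+72.0)/2 × 2 = 227.1
  [3.75→4.75]: (72.0+48.0)/2 × 1 = 60.0
  [4.75→6.75]: (48.0+21.4)/2 × 2 = 69.4
  Sum = 596.2125 µg/L·hr
k_e = ln2 / t½ = 0.693147 / 1.71 = 0.4053 hr^-1
Extrapolated tail: C_last / k_e = 21.4 / 0.4053 = 52.800
AUC_0→∞ = 596.2125 + 52.800 = 649.0125 µg/L·hr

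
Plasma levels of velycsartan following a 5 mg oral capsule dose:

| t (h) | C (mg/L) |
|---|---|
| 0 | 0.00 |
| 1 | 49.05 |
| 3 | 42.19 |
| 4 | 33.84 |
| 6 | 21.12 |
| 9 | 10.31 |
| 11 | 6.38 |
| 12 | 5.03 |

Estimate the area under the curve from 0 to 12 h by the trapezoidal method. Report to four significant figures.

Trapezoidal AUC_0→12:
  [0→1]: (0.00+49.05)/2 × 1 = 24.525
  [1→3]: (49.05+42.19)/2 × 2 = 91.24
  [3→4]: (42.19+33.84)/2 × 1 = 38.015
  [4→6]: (33.84+21.12)/2 × 2 = 54.96
  [6→9]: (21.12+10.31)/2 × 3 = 47.145
  [9→11]: (10.31+6.38)/2 × 2 = 16.69
  [11→12]: (6.38+5.03)/2 × 1 = 5.705
  Sum = 278.28 mg/L·h

AUC = 278.3 mg/L·h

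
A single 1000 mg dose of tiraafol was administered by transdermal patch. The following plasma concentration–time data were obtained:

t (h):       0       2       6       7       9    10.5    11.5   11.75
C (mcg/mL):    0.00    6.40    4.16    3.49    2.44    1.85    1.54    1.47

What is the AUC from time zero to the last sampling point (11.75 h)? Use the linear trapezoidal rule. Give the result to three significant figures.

AUC = 42.6 mcg/mL·h

Trapezoidal AUC_0→11.75:
  [0→2]: (0.00+6.40)/2 × 2 = 6.4
  [2→6]: (6.40+4.16)/2 × 4 = 21.12
  [6→7]: (4.16+3.49)/2 × 1 = 3.825
  [7→9]: (3.49+2.44)/2 × 2 = 5.93
  [9→10.5]: (2.44+1.85)/2 × 1.5 = 3.2175
  [10.5→11.5]: (1.85+1.54)/2 × 1 = 1.695
  [11.5→11.75]: (1.54+1.47)/2 × 0.25 = 0.37625
  Sum = 42.56375 mcg/mL·h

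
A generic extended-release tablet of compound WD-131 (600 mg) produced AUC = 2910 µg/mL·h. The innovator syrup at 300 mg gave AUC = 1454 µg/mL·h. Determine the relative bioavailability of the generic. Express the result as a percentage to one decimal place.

F_rel = (AUC_test/D_test) / (AUC_ref/D_ref)
      = (2910/600) / (1454/300)
      = 4.85 / 4.84667 = 1.0007 = 100.07%

F_rel = 100.1%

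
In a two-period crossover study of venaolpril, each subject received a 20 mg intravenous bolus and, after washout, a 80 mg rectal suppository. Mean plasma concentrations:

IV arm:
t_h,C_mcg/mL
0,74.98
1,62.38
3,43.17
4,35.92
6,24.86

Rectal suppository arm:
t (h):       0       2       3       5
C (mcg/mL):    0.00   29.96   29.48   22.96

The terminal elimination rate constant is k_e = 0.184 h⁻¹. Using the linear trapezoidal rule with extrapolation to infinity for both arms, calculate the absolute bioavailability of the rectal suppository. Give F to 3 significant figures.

F = 0.145

Trapezoidal AUC_0→6 (IV):
  [0→1]: (74.98+62.38)/2 × 1 = 68.68
  [1→3]: (62.38+43.17)/2 × 2 = 105.55
  [3→4]: (43.17+35.92)/2 × 1 = 39.545
  [4→6]: (35.92+24.86)/2 × 2 = 60.78
  Sum = 274.555 mcg/mL·h
IV tail: 24.86/0.184 = 135.109; AUC_iv,0→∞ = 274.555 + 135.109 = 409.664 mcg/mL·h
Trapezoidal AUC_0→5 (rectal suppository):
  [0→2]: (0.00+29.96)/2 × 2 = 29.96
  [2→3]: (29.96+29.48)/2 × 1 = 29.72
  [3→5]: (29.48+22.96)/2 × 2 = 52.44
  Sum = 112.12 mcg/mL·h
rectal suppository tail: 22.96/0.184 = 124.783; AUC_ev,0→∞ = 112.12 + 124.783 = 236.903 mcg/mL·h
F = (AUC_ev/D_ev)/(AUC_iv/D_iv) = (236.903/80)/(409.664/20) = 2.9612875/20.4832 = 0.1446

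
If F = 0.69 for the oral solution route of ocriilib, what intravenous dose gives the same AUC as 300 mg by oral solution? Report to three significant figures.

D_iv = 207 mg

Systemic exposure from an extravascular dose = F × D_ev, so the equivalent IV dose is F × D_ev.
D_iv = F × D_ev = 0.69 × 300 = 207 mg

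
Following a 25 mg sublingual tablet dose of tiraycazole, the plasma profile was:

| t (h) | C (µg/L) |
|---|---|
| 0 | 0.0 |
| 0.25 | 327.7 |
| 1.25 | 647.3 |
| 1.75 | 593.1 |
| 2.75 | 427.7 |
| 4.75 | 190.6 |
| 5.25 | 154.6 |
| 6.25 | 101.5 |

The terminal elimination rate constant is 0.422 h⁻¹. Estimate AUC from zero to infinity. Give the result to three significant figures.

Trapezoidal AUC_0→6.25:
  [0→0.25]: (0.0+327.7)/2 × 0.25 = 40.9625
  [0.25→1.25]: (327.7+647.3)/2 × 1 = 487.5
  [1.25→1.75]: (647.3+593.1)/2 × 0.5 = 310.1
  [1.75→2.75]: (593.1+427.7)/2 × 1 = 510.4
  [2.75→4.75]: (427.7+190.6)/2 × 2 = 618.3
  [4.75→5.25]: (190.6+154.6)/2 × 0.5 = 86.3
  [5.25→6.25]: (154.6+101.5)/2 × 1 = 128.05
  Sum = 2181.6125 µg/L·h
Extrapolated tail: C_last / k_e = 101.5 / 0.422 = 240.521
AUC_0→∞ = 2181.6125 + 240.521 = 2422.1335 µg/L·h

AUC = 2420 µg/L·h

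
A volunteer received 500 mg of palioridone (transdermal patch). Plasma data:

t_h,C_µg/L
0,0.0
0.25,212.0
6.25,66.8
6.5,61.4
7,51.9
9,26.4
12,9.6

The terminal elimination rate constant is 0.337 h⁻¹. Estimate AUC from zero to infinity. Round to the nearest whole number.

Trapezoidal AUC_0→12:
  [0→0.25]: (0.0+212.0)/2 × 0.25 = 26.5
  [0.25→6.25]: (212.0+66.8)/2 × 6 = 836.4
  [6.25→6.5]: (66.8+61.4)/2 × 0.25 = 16.025
  [6.5→7]: (61.4+51.9)/2 × 0.5 = 28.325
  [7→9]: (51.9+26.4)/2 × 2 = 78.3
  [9→12]: (26.4+9.6)/2 × 3 = 54.0
  Sum = 1039.55 µg/L·h
Extrapolated tail: C_last / k_e = 9.6 / 0.337 = 28.487
AUC_0→∞ = 1039.55 + 28.487 = 1068.037 µg/L·h

AUC = 1068 µg/L·h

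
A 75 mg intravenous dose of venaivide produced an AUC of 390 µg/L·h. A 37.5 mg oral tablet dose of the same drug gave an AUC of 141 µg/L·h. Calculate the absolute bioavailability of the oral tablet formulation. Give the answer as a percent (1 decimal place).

F = (AUC_ev / D_ev) / (AUC_iv / D_iv)
  = (141/37.5) / (390/75)
  = 3.76 / 5.2 = 0.7231
  = 72.31%

F = 72.3%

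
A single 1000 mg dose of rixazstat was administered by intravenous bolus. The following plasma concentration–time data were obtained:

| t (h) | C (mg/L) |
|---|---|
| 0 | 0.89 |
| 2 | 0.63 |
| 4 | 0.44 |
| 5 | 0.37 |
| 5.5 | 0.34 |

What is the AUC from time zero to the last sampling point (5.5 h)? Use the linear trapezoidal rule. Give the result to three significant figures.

AUC = 3.17 mg/L·h

Trapezoidal AUC_0→5.5:
  [0→2]: (0.89+0.63)/2 × 2 = 1.52
  [2→4]: (0.63+0.44)/2 × 2 = 1.07
  [4→5]: (0.44+0.37)/2 × 1 = 0.405
  [5→5.5]: (0.37+0.34)/2 × 0.5 = 0.1775
  Sum = 3.1725 mg/L·h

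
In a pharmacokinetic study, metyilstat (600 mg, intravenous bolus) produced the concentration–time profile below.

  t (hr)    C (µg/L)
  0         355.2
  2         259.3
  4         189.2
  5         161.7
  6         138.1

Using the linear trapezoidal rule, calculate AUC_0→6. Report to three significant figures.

AUC = 1390 µg/L·hr

Trapezoidal AUC_0→6:
  [0→2]: (355.2+259.3)/2 × 2 = 614.5
  [2→4]: (259.3+189.2)/2 × 2 = 448.5
  [4→5]: (189.2+161.7)/2 × 1 = 175.45
  [5→6]: (161.7+138.1)/2 × 1 = 149.9
  Sum = 1388.35 µg/L·hr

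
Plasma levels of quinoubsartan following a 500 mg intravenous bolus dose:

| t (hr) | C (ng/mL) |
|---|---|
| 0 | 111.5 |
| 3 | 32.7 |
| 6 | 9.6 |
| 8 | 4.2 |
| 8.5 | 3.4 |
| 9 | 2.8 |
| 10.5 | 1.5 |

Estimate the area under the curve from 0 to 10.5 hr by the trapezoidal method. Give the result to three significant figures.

AUC = 300 ng/mL·hr

Trapezoidal AUC_0→10.5:
  [0→3]: (111.5+32.7)/2 × 3 = 216.3
  [3→6]: (32.7+9.6)/2 × 3 = 63.45
  [6→8]: (9.6+4.2)/2 × 2 = 13.8
  [8→8.5]: (4.2+3.4)/2 × 0.5 = 1.9
  [8.5→9]: (3.4+2.8)/2 × 0.5 = 1.55
  [9→10.5]: (2.8+1.5)/2 × 1.5 = 3.225
  Sum = 300.225 ng/mL·hr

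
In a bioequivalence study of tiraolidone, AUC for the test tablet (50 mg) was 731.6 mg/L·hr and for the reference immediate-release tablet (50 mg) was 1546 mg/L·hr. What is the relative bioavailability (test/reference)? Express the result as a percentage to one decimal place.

F_rel = 47.3%

F_rel = (AUC_test/D_test) / (AUC_ref/D_ref)
      = (731.6/50) / (1546/50)
      = 14.632 / 30.92 = 0.4732 = 47.32%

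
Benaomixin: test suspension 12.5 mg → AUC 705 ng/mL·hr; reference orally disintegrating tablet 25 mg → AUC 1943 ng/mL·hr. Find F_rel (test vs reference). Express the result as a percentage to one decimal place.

F_rel = 72.6%

F_rel = (AUC_test/D_test) / (AUC_ref/D_ref)
      = (705/12.5) / (1943/25)
      = 56.4 / 77.72 = 0.7257 = 72.57%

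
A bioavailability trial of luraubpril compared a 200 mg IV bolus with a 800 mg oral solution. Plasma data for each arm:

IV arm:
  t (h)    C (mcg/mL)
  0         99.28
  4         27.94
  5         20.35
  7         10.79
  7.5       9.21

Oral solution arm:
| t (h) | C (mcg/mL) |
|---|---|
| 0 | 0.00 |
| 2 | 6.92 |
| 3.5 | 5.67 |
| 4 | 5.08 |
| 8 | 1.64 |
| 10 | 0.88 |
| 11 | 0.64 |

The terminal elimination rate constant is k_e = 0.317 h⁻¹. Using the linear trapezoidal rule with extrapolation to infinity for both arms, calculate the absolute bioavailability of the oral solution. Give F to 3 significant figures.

F = 0.0275

Trapezoidal AUC_0→7.5 (IV):
  [0→4]: (99.28+27.94)/2 × 4 = 254.44
  [4→5]: (27.94+20.35)/2 × 1 = 24.145
  [5→7]: (20.35+10.79)/2 × 2 = 31.14
  [7→7.5]: (10.79+9.21)/2 × 0.5 = 5.0
  Sum = 314.725 mcg/mL·h
IV tail: 9.21/0.317 = 29.054; AUC_iv,0→∞ = 314.725 + 29.054 = 343.779 mcg/mL·h
Trapezoidal AUC_0→11 (oral solution):
  [0→2]: (0.00+6.92)/2 × 2 = 6.92
  [2→3.5]: (6.92+5.67)/2 × 1.5 = 9.4425
  [3.5→4]: (5.67+5.08)/2 × 0.5 = 2.6875
  [4→8]: (5.08+1.64)/2 × 4 = 13.44
  [8→10]: (1.64+0.88)/2 × 2 = 2.52
  [10→11]: (0.88+0.64)/2 × 1 = 0.76
  Sum = 35.77 mcg/mL·h
oral solution tail: 0.64/0.317 = 2.019; AUC_ev,0→∞ = 35.77 + 2.019 = 37.789 mcg/mL·h
F = (AUC_ev/D_ev)/(AUC_iv/D_iv) = (37.789/800)/(343.779/200) = 0.04723625/1.718895 = 0.0275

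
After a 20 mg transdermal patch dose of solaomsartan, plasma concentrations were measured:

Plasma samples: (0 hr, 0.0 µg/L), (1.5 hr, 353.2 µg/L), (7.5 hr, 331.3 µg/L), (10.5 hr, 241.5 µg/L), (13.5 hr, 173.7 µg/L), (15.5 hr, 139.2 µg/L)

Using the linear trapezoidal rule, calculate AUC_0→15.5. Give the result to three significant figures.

Trapezoidal AUC_0→15.5:
  [0→1.5]: (0.0+353.2)/2 × 1.5 = 264.9
  [1.5→7.5]: (353.2+331.3)/2 × 6 = 2053.5
  [7.5→10.5]: (331.3+241.5)/2 × 3 = 859.2
  [10.5→13.5]: (241.5+173.7)/2 × 3 = 622.8
  [13.5→15.5]: (173.7+139.2)/2 × 2 = 312.9
  Sum = 4113.3 µg/L·hr

AUC = 4110 µg/L·hr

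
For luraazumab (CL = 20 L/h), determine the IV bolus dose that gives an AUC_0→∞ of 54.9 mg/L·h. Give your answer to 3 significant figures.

Dose_iv = CL × AUC_0→∞
     = 20 × 54.9 = 1098 mg

Dose = 1100 mg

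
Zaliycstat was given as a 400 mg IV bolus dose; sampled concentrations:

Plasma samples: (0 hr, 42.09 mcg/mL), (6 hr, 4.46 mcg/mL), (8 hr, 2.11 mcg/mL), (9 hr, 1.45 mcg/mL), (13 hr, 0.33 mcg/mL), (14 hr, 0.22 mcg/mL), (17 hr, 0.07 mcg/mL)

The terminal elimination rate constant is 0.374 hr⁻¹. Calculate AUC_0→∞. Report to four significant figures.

AUC = 152.5 mcg/mL·hr

Trapezoidal AUC_0→17:
  [0→6]: (42.09+4.46)/2 × 6 = 139.65
  [6→8]: (4.46+2.11)/2 × 2 = 6.57
  [8→9]: (2.11+1.45)/2 × 1 = 1.78
  [9→13]: (1.45+0.33)/2 × 4 = 3.56
  [13→14]: (0.33+0.22)/2 × 1 = 0.275
  [14→17]: (0.22+0.07)/2 × 3 = 0.435
  Sum = 152.27 mcg/mL·hr
Extrapolated tail: C_last / k_e = 0.07 / 0.374 = 0.187
AUC_0→∞ = 152.27 + 0.187 = 152.457 mcg/mL·hr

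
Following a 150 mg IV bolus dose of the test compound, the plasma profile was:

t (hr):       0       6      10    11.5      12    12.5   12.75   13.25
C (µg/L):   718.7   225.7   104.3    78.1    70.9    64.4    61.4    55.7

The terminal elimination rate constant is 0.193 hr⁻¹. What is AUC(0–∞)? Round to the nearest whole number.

Trapezoidal AUC_0→13.25:
  [0→6]: (718.7+225.7)/2 × 6 = 2833.2
  [6→10]: (225.7+104.3)/2 × 4 = 660.0
  [10→11.5]: (104.3+78.1)/2 × 1.5 = 136.8
  [11.5→12]: (78.1+70.9)/2 × 0.5 = 37.25
  [12→12.5]: (70.9+64.4)/2 × 0.5 = 33.825
  [12.5→12.75]: (64.4+61.4)/2 × 0.25 = 15.725
  [12.75→13.25]: (61.4+55.7)/2 × 0.5 = 29.275
  Sum = 3746.075 µg/L·hr
Extrapolated tail: C_last / k_e = 55.7 / 0.193 = 288.601
AUC_0→∞ = 3746.075 + 288.601 = 4034.676 µg/L·hr

AUC = 4035 µg/L·hr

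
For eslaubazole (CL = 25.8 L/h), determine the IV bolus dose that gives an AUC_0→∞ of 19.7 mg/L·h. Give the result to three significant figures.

Dose = 508 mg

Dose_iv = CL × AUC_0→∞
     = 25.8 × 19.7 = 508.26 mg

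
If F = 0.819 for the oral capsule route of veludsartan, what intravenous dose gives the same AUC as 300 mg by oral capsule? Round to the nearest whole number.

Systemic exposure from an extravascular dose = F × D_ev, so the equivalent IV dose is F × D_ev.
D_iv = F × D_ev = 0.819 × 300 = 245.7 mg

D_iv = 246 mg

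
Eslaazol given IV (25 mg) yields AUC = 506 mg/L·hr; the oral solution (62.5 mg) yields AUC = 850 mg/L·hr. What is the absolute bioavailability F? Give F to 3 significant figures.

F = 0.672

F = (AUC_ev / D_ev) / (AUC_iv / D_iv)
  = (850/62.5) / (506/25)
  = 13.6 / 20.24 = 0.6719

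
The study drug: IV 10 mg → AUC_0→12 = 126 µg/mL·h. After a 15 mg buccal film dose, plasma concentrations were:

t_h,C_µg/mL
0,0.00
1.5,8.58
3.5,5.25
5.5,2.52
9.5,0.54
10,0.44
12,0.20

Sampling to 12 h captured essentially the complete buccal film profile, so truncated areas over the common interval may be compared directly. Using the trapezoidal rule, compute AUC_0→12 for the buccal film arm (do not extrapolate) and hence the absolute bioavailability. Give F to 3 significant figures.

Trapezoidal AUC_0→12 (buccal film):
  [0→1.5]: (0.00+8.58)/2 × 1.5 = 6.435
  [1.5→3.5]: (8.58+5.25)/2 × 2 = 13.83
  [3.5→5.5]: (5.25+2.52)/2 × 2 = 7.77
  [5.5→9.5]: (2.52+0.54)/2 × 4 = 6.12
  [9.5→10]: (0.54+0.44)/2 × 0.5 = 0.245
  [10→12]: (0.44+0.20)/2 × 2 = 0.64
  Sum = 35.04 µg/mL·h
F = (AUC_ev/D_ev)/(AUC_iv/D_iv) = (35.04/15)/(126/10) = 2.336/12.6 = 0.1854

F = 0.185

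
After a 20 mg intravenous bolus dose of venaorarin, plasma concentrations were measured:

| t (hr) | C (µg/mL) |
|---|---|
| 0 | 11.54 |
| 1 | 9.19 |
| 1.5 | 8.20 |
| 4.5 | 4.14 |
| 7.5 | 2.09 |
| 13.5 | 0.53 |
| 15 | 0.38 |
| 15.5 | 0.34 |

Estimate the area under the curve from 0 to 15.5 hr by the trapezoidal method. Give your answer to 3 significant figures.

AUC = 51.3 µg/mL·hr

Trapezoidal AUC_0→15.5:
  [0→1]: (11.54+9.19)/2 × 1 = 10.365
  [1→1.5]: (9.19+8.20)/2 × 0.5 = 4.3475
  [1.5→4.5]: (8.20+4.14)/2 × 3 = 18.51
  [4.5→7.5]: (4.14+2.09)/2 × 3 = 9.345
  [7.5→13.5]: (2.09+0.53)/2 × 6 = 7.86
  [13.5→15]: (0.53+0.38)/2 × 1.5 = 0.6825
  [15→15.5]: (0.38+0.34)/2 × 0.5 = 0.18
  Sum = 51.29 µg/mL·hr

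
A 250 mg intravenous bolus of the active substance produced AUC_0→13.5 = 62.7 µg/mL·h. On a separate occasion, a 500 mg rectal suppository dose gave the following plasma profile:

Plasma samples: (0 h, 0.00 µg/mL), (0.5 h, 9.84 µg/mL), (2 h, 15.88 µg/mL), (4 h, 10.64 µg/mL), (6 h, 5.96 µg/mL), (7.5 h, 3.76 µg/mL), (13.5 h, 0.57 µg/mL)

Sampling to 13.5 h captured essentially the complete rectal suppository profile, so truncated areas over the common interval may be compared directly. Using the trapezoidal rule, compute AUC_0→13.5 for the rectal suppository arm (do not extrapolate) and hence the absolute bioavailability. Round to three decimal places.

Trapezoidal AUC_0→13.5 (rectal suppository):
  [0→0.5]: (0.00+9.84)/2 × 0.5 = 2.46
  [0.5→2]: (9.84+15.88)/2 × 1.5 = 19.29
  [2→4]: (15.88+10.64)/2 × 2 = 26.52
  [4→6]: (10.64+5.96)/2 × 2 = 16.6
  [6→7.5]: (5.96+3.76)/2 × 1.5 = 7.29
  [7.5→13.5]: (3.76+0.57)/2 × 6 = 12.99
  Sum = 85.15 µg/mL·h
F = (AUC_ev/D_ev)/(AUC_iv/D_iv) = (85.15/500)/(62.7/250) = 0.1703/0.2508 = 0.6790

F = 0.679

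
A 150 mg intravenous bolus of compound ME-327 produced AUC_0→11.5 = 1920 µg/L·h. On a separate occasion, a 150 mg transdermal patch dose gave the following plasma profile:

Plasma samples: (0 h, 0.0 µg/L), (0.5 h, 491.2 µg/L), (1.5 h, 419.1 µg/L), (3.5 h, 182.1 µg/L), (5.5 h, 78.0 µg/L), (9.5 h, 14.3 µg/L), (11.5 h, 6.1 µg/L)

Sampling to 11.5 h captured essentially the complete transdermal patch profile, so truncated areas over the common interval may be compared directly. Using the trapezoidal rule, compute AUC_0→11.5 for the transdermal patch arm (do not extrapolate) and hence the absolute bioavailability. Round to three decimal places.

F = 0.856

Trapezoidal AUC_0→11.5 (transdermal patch):
  [0→0.5]: (0.0+491.2)/2 × 0.5 = 122.8
  [0.5→1.5]: (491.2+419.1)/2 × 1 = 455.15
  [1.5→3.5]: (419.1+182.1)/2 × 2 = 601.2
  [3.5→5.5]: (182.1+78.0)/2 × 2 = 260.1
  [5.5→9.5]: (78.0+14.3)/2 × 4 = 184.6
  [9.5→11.5]: (14.3+6.1)/2 × 2 = 20.4
  Sum = 1644.25 µg/L·h
F = (AUC_ev/D_ev)/(AUC_iv/D_iv) = (1644.25/150)/(1920/150) = 10.9617/12.8 = 0.8564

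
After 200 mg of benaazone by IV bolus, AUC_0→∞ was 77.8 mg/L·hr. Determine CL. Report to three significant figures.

CL = 2.57 L/hr

CL = Dose_iv / AUC_0→∞
   = 200 / 77.8 = 2.57069 L/hr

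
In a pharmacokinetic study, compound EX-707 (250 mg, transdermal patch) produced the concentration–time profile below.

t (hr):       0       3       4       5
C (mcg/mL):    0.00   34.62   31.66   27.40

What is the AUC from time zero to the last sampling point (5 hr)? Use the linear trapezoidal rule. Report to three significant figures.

AUC = 115 mcg/mL·hr

Trapezoidal AUC_0→5:
  [0→3]: (0.00+34.62)/2 × 3 = 51.93
  [3→4]: (34.62+31.66)/2 × 1 = 33.14
  [4→5]: (31.66+27.40)/2 × 1 = 29.53
  Sum = 114.6 mcg/mL·hr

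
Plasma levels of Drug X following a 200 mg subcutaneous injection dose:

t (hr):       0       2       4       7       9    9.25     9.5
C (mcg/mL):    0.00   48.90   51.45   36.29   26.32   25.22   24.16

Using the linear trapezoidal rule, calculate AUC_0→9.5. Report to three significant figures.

AUC = 356 mcg/mL·hr

Trapezoidal AUC_0→9.5:
  [0→2]: (0.00+48.90)/2 × 2 = 48.9
  [2→4]: (48.90+51.45)/2 × 2 = 100.35
  [4→7]: (51.45+36.29)/2 × 3 = 131.61
  [7→9]: (36.29+26.32)/2 × 2 = 62.61
  [9→9.25]: (26.32+25.22)/2 × 0.25 = 6.4425
  [9.25→9.5]: (25.22+24.16)/2 × 0.25 = 6.1725
  Sum = 356.085 mcg/mL·hr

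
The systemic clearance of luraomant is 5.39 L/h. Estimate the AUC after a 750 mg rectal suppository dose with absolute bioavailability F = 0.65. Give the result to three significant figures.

AUC_0→∞ = F × Dose / CL
        = 0.65 × 750 / 5.39 = 90.4453 mg/L·h

AUC = 90.4 mg/L·h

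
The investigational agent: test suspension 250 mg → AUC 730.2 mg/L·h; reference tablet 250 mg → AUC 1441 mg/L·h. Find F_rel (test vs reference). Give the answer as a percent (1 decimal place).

F_rel = 50.7%

F_rel = (AUC_test/D_test) / (AUC_ref/D_ref)
      = (730.2/250) / (1441/250)
      = 2.9208 / 5.764 = 0.5067 = 50.67%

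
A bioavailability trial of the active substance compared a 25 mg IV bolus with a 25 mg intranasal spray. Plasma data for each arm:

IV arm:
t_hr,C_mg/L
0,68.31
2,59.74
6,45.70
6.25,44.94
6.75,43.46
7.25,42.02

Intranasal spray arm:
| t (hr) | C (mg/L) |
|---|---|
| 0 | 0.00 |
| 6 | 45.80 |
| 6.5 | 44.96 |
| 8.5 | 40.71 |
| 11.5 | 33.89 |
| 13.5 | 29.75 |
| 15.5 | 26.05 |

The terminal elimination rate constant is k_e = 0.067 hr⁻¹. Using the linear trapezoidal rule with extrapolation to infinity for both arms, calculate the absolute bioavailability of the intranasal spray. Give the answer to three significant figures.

Trapezoidal AUC_0→7.25 (IV):
  [0→2]: (68.31+59.74)/2 × 2 = 128.05
  [2→6]: (59.74+45.70)/2 × 4 = 210.88
  [6→6.25]: (45.70+44.94)/2 × 0.25 = 11.33
  [6.25→6.75]: (44.94+43.46)/2 × 0.5 = 22.1
  [6.75→7.25]: (43.46+42.02)/2 × 0.5 = 21.37
  Sum = 393.73 mg/L·hr
IV tail: 42.02/0.067 = 627.164; AUC_iv,0→∞ = 393.73 + 627.164 = 1020.894 mg/L·hr
Trapezoidal AUC_0→15.5 (intranasal spray):
  [0→6]: (0.00+45.80)/2 × 6 = 137.4
  [6→6.5]: (45.80+44.96)/2 × 0.5 = 22.69
  [6.5→8.5]: (44.96+40.71)/2 × 2 = 85.67
  [8.5→11.5]: (40.71+33.89)/2 × 3 = 111.9
  [11.5→13.5]: (33.89+29.75)/2 × 2 = 63.64
  [13.5→15.5]: (29.75+26.05)/2 × 2 = 55.8
  Sum = 477.1 mg/L·hr
intranasal spray tail: 26.05/0.067 = 388.806; AUC_ev,0→∞ = 477.1 + 388.806 = 865.906 mg/L·hr
F = (AUC_ev/D_ev)/(AUC_iv/D_iv) = (865.906/25)/(1020.894/25) = 34.63624/40.83576 = 0.8482

F = 0.848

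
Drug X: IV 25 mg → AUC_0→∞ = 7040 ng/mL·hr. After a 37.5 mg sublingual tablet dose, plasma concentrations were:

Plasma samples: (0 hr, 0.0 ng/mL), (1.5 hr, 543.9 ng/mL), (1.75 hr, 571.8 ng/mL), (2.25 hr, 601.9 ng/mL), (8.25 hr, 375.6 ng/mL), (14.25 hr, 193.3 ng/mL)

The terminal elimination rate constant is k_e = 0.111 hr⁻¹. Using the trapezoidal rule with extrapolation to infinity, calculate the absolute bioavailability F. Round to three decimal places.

F = 0.684

Trapezoidal AUC_0→14.25 (sublingual tablet):
  [0→1.5]: (0.0+543.9)/2 × 1.5 = 407.925
  [1.5→1.75]: (543.9+571.8)/2 × 0.25 = 139.4625
  [1.75→2.25]: (571.8+601.9)/2 × 0.5 = 293.425
  [2.25→8.25]: (601.9+375.6)/2 × 6 = 2932.5
  [8.25→14.25]: (375.6+193.3)/2 × 6 = 1706.7
  Sum = 5480.0125 ng/mL·hr
Tail: C_last/k_e = 193.3/0.111 = 1741.441
AUC_0→∞ (sublingual tablet) = 5480.0125 + 1741.441 = 7221.4535 ng/mL·hr
F = (AUC_ev/D_ev)/(AUC_iv/D_iv) = (7221.4535/37.5)/(7040/25) = 192.572/281.6 = 0.6838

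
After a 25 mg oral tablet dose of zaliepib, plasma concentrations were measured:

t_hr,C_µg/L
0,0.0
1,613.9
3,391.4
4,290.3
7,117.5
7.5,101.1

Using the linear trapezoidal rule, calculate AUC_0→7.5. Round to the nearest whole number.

Trapezoidal AUC_0→7.5:
  [0→1]: (0.0+613.9)/2 × 1 = 306.95
  [1→3]: (613.9+391.4)/2 × 2 = 1005.3
  [3→4]: (391.4+290.3)/2 × 1 = 340.85
  [4→7]: (290.3+117.5)/2 × 3 = 611.7
  [7→7.5]: (117.5+101.1)/2 × 0.5 = 54.65
  Sum = 2319.45 µg/L·hr

AUC = 2319 µg/L·hr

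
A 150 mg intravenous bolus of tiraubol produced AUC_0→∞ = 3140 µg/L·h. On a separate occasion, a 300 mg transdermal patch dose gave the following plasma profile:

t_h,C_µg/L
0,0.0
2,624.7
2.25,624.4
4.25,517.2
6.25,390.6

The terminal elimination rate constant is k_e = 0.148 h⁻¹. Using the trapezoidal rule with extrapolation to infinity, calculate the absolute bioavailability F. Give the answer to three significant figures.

Trapezoidal AUC_0→6.25 (transdermal patch):
  [0→2]: (0.0+624.7)/2 × 2 = 624.7
  [2→2.25]: (624.7+624.4)/2 × 0.25 = 156.1375
  [2.25→4.25]: (624.4+517.2)/2 × 2 = 1141.6
  [4.25→6.25]: (517.2+390.6)/2 × 2 = 907.8
  Sum = 2830.2375 µg/L·h
Tail: C_last/k_e = 390.6/0.148 = 2639.189
AUC_0→∞ (transdermal patch) = 2830.2375 + 2639.189 = 5469.4265 µg/L·h
F = (AUC_ev/D_ev)/(AUC_iv/D_iv) = (5469.4265/300)/(3140/150) = 18.2314/20.9333 = 0.8709

F = 0.871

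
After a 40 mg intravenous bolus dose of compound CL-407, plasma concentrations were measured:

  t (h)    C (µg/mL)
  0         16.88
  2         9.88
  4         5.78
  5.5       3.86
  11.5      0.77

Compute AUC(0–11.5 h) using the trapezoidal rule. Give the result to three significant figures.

Trapezoidal AUC_0→11.5:
  [0→2]: (16.88+9.88)/2 × 2 = 26.76
  [2→4]: (9.88+5.78)/2 × 2 = 15.66
  [4→5.5]: (5.78+3.86)/2 × 1.5 = 7.23
  [5.5→11.5]: (3.86+0.77)/2 × 6 = 13.89
  Sum = 63.54 µg/mL·h

AUC = 63.5 µg/mL·h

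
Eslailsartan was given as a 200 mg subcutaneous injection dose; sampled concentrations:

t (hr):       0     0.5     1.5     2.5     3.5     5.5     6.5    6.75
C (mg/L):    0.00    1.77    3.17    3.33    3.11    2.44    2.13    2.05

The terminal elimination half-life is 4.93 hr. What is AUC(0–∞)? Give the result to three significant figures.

AUC = 32.3 mg/L·hr

Trapezoidal AUC_0→6.75:
  [0→0.5]: (0.00+1.77)/2 × 0.5 = 0.4425
  [0.5→1.5]: (1.77+3.17)/2 × 1 = 2.47
  [1.5→2.5]: (3.17+3.33)/2 × 1 = 3.25
  [2.5→3.5]: (3.33+3.11)/2 × 1 = 3.22
  [3.5→5.5]: (3.11+2.44)/2 × 2 = 5.55
  [5.5→6.5]: (2.44+2.13)/2 × 1 = 2.285
  [6.5→6.75]: (2.13+2.05)/2 × 0.25 = 0.5225
  Sum = 17.74 mg/L·hr
k_e = ln2 / t½ = 0.693147 / 4.93 = 0.1406 hr^-1
Extrapolated tail: C_last / k_e = 2.05 / 0.1406 = 14.580
AUC_0→∞ = 17.74 + 14.580 = 32.32 mg/L·hr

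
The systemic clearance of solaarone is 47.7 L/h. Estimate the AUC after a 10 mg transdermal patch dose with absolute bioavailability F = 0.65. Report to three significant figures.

AUC_0→∞ = F × Dose / CL
        = 0.65 × 10 / 47.7 = 0.136268 mg/L·h

AUC = 0.136 mg/L·h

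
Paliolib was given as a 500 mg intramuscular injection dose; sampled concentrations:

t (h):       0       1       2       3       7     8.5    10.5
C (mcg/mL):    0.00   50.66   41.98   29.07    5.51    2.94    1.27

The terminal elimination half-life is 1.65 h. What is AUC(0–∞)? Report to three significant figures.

AUC = 190 mcg/mL·h

Trapezoidal AUC_0→10.5:
  [0→1]: (0.00+50.66)/2 × 1 = 25.33
  [1→2]: (50.66+41.98)/2 × 1 = 46.32
  [2→3]: (41.98+29.07)/2 × 1 = 35.525
  [3→7]: (29.07+5.51)/2 × 4 = 69.16
  [7→8.5]: (5.51+2.94)/2 × 1.5 = 6.3375
  [8.5→10.5]: (2.94+1.27)/2 × 2 = 4.21
  Sum = 186.8825 mcg/mL·h
k_e = ln2 / t½ = 0.693147 / 1.65 = 0.4201 h^-1
Extrapolated tail: C_last / k_e = 1.27 / 0.4201 = 3.023
AUC_0→∞ = 186.8825 + 3.023 = 189.9055 mcg/mL·h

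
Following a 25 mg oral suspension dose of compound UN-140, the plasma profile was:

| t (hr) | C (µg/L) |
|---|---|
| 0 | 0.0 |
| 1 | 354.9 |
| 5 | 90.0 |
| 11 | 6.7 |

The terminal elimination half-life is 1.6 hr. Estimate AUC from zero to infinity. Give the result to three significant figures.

AUC = 1370 µg/L·hr

Trapezoidal AUC_0→11:
  [0→1]: (0.0+354.9)/2 × 1 = 177.45
  [1→5]: (354.9+90.0)/2 × 4 = 889.8
  [5→11]: (90.0+6.7)/2 × 6 = 290.1
  Sum = 1357.35 µg/L·hr
k_e = ln2 / t½ = 0.693147 / 1.6 = 0.4332 hr^-1
Extrapolated tail: C_last / k_e = 6.7 / 0.4332 = 15.466
AUC_0→∞ = 1357.35 + 15.466 = 1372.816 µg/L·hr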